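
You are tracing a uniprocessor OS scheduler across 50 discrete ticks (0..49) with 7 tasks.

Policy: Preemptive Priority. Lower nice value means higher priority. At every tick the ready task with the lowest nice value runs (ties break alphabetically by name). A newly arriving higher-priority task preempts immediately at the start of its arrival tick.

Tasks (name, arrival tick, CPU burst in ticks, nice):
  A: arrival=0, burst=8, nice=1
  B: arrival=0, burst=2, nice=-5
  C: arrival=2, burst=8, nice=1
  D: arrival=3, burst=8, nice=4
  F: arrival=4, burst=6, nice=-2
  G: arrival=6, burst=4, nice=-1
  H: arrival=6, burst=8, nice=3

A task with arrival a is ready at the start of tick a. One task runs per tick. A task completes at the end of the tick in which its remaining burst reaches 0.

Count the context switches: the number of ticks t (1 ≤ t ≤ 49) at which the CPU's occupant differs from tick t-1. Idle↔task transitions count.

t=0: ready={A,B} → run B
t=1: ready={A,B} → run B
t=2: ready={A,C} → run A
t=3: ready={A,C,D} → run A
t=4: ready={A,C,D,F} → run F
t=5: ready={A,C,D,F} → run F
t=6: ready={A,C,D,F,G,H} → run F
t=7: ready={A,C,D,F,G,H} → run F
t=8: ready={A,C,D,F,G,H} → run F
t=9: ready={A,C,D,F,G,H} → run F
t=10: ready={A,C,D,G,H} → run G
t=11: ready={A,C,D,G,H} → run G
t=12: ready={A,C,D,G,H} → run G
t=13: ready={A,C,D,G,H} → run G
t=14: ready={A,C,D,H} → run A
t=15: ready={A,C,D,H} → run A
t=16: ready={A,C,D,H} → run A
t=17: ready={A,C,D,H} → run A
t=18: ready={A,C,D,H} → run A
t=19: ready={A,C,D,H} → run A
t=20: ready={C,D,H} → run C
t=21: ready={C,D,H} → run C
t=22: ready={C,D,H} → run C
t=23: ready={C,D,H} → run C
t=24: ready={C,D,H} → run C
t=25: ready={C,D,H} → run C
t=26: ready={C,D,H} → run C
t=27: ready={C,D,H} → run C
t=28: ready={D,H} → run H
t=29: ready={D,H} → run H
t=30: ready={D,H} → run H
t=31: ready={D,H} → run H
t=32: ready={D,H} → run H
t=33: ready={D,H} → run H
t=34: ready={D,H} → run H
t=35: ready={D,H} → run H
t=36: ready={D} → run D
t=37: ready={D} → run D
t=38: ready={D} → run D
t=39: ready={D} → run D
t=40: ready={D} → run D
t=41: ready={D} → run D
t=42: ready={D} → run D
t=43: ready={D} → run D
t=44: (idle)
t=45: (idle)
t=46: (idle)
t=47: (idle)
t=48: (idle)
t=49: (idle)

context switches = 8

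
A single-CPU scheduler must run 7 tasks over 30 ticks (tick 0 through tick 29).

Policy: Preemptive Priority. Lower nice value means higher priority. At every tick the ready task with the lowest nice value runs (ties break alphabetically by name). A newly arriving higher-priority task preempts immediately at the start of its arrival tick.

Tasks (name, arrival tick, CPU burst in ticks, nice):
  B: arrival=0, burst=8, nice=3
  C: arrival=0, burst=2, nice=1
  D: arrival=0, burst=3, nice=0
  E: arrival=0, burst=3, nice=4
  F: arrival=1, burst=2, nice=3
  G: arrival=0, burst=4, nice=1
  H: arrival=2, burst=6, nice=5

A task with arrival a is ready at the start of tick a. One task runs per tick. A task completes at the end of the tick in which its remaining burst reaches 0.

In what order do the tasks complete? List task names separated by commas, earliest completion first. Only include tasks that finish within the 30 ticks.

t=0: ready={B,C,D,E,G} → run D
t=1: ready={B,C,D,E,F,G} → run D
t=2: ready={B,C,D,E,F,G,H} → run D
t=3: ready={B,C,E,F,G,H} → run C
t=4: ready={B,C,E,F,G,H} → run C
t=5: ready={B,E,F,G,H} → run G
t=6: ready={B,E,F,G,H} → run G
t=7: ready={B,E,F,G,H} → run G
t=8: ready={B,E,F,G,H} → run G
t=9: ready={B,E,F,H} → run B
t=10: ready={B,E,F,H} → run B
t=11: ready={B,E,F,H} → run B
t=12: ready={B,E,F,H} → run B
t=13: ready={B,E,F,H} → run B
t=14: ready={B,E,F,H} → run B
t=15: ready={B,E,F,H} → run B
t=16: ready={B,E,F,H} → run B
t=17: ready={E,F,H} → run F
t=18: ready={E,F,H} → run F
t=19: ready={E,H} → run E
t=20: ready={E,H} → run E
t=21: ready={E,H} → run E
t=22: ready={H} → run H
t=23: ready={H} → run H
t=24: ready={H} → run H
t=25: ready={H} → run H
t=26: ready={H} → run H
t=27: ready={H} → run H
t=28: (idle)
t=29: (idle)

completion order = D, C, G, B, F, E, H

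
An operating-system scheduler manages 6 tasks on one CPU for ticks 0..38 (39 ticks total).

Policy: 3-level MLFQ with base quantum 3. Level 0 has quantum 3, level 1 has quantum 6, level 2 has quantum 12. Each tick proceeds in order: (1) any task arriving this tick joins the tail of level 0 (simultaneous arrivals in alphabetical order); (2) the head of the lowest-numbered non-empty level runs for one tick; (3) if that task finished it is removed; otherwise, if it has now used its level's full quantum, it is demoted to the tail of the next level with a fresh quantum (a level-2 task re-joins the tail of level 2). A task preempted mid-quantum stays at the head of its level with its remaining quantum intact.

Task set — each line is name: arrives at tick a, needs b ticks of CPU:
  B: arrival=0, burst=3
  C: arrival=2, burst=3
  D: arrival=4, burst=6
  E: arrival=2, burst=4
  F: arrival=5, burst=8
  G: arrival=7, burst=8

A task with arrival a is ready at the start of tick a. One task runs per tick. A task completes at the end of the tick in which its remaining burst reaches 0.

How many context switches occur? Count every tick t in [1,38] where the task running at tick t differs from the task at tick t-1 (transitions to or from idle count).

context switches = 10

t=0: L0/L1/L2 = B/-/- → run B
t=1: L0/L1/L2 = B/-/- → run B
t=2: L0/L1/L2 = BCE/-/- → run B
t=3: L0/L1/L2 = CE/-/- → run C
t=4: L0/L1/L2 = CED/-/- → run C
t=5: L0/L1/L2 = CEDF/-/- → run C
t=6: L0/L1/L2 = EDF/-/- → run E
t=7: L0/L1/L2 = EDFG/-/- → run E
t=8: L0/L1/L2 = EDFG/-/- → run E
t=9: L0/L1/L2 = DFG/E/- → run D
t=10: L0/L1/L2 = DFG/E/- → run D
t=11: L0/L1/L2 = DFG/E/- → run D
t=12: L0/L1/L2 = FG/ED/- → run F
t=13: L0/L1/L2 = FG/ED/- → run F
t=14: L0/L1/L2 = FG/ED/- → run F
t=15: L0/L1/L2 = G/EDF/- → run G
t=16: L0/L1/L2 = G/EDF/- → run G
t=17: L0/L1/L2 = G/EDF/- → run G
t=18: L0/L1/L2 = -/EDFG/- → run E
t=19: L0/L1/L2 = -/DFG/- → run D
t=20: L0/L1/L2 = -/DFG/- → run D
t=21: L0/L1/L2 = -/DFG/- → run D
t=22: L0/L1/L2 = -/FG/- → run F
t=23: L0/L1/L2 = -/FG/- → run F
t=24: L0/L1/L2 = -/FG/- → run F
t=25: L0/L1/L2 = -/FG/- → run F
t=26: L0/L1/L2 = -/FG/- → run F
t=27: L0/L1/L2 = -/G/- → run G
t=28: L0/L1/L2 = -/G/- → run G
t=29: L0/L1/L2 = -/G/- → run G
t=30: L0/L1/L2 = -/G/- → run G
t=31: L0/L1/L2 = -/G/- → run G
t=32: (idle)
t=33: (idle)
t=34: (idle)
t=35: (idle)
t=36: (idle)
t=37: (idle)
t=38: (idle)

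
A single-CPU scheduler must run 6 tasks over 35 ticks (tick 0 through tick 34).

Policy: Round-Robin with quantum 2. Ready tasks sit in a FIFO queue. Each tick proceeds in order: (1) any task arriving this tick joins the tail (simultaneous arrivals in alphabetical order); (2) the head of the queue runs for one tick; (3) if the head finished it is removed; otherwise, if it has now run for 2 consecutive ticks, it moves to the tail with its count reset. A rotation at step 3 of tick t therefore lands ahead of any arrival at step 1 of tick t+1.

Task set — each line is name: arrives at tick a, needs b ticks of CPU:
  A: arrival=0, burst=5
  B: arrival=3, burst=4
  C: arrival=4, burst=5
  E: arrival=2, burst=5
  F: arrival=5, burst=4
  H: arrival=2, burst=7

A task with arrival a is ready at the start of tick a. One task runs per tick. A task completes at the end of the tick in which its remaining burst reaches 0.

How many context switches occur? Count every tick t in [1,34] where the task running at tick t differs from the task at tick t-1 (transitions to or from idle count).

context switches = 16

t=0: queue=[A] q_used=0 → run A
t=1: queue=[A] q_used=1 → run A
t=2: queue=[A,E,H] q_used=0 → run A
t=3: queue=[A,E,H,B] q_used=1 → run A
t=4: queue=[E,H,B,A,C] q_used=0 → run E
t=5: queue=[E,H,B,A,C,F] q_used=1 → run E
t=6: queue=[H,B,A,C,F,E] q_used=0 → run H
t=7: queue=[H,B,A,C,F,E] q_used=1 → run H
t=8: queue=[B,A,C,F,E,H] q_used=0 → run B
t=9: queue=[B,A,C,F,E,H] q_used=1 → run B
t=10: queue=[A,C,F,E,H,B] q_used=0 → run A
t=11: queue=[C,F,E,H,B] q_used=0 → run C
t=12: queue=[C,F,E,H,B] q_used=1 → run C
t=13: queue=[F,E,H,B,C] q_used=0 → run F
t=14: queue=[F,E,H,B,C] q_used=1 → run F
t=15: queue=[E,H,B,C,F] q_used=0 → run E
t=16: queue=[E,H,B,C,F] q_used=1 → run E
t=17: queue=[H,B,C,F,E] q_used=0 → run H
t=18: queue=[H,B,C,F,E] q_used=1 → run H
t=19: queue=[B,C,F,E,H] q_used=0 → run B
t=20: queue=[B,C,F,E,H] q_used=1 → run B
t=21: queue=[C,F,E,H] q_used=0 → run C
t=22: queue=[C,F,E,H] q_used=1 → run C
t=23: queue=[F,E,H,C] q_used=0 → run F
t=24: queue=[F,E,H,C] q_used=1 → run F
t=25: queue=[E,H,C] q_used=0 → run E
t=26: queue=[H,C] q_used=0 → run H
t=27: queue=[H,C] q_used=1 → run H
t=28: queue=[C,H] q_used=0 → run C
t=29: queue=[H] q_used=0 → run H
t=30: (idle)
t=31: (idle)
t=32: (idle)
t=33: (idle)
t=34: (idle)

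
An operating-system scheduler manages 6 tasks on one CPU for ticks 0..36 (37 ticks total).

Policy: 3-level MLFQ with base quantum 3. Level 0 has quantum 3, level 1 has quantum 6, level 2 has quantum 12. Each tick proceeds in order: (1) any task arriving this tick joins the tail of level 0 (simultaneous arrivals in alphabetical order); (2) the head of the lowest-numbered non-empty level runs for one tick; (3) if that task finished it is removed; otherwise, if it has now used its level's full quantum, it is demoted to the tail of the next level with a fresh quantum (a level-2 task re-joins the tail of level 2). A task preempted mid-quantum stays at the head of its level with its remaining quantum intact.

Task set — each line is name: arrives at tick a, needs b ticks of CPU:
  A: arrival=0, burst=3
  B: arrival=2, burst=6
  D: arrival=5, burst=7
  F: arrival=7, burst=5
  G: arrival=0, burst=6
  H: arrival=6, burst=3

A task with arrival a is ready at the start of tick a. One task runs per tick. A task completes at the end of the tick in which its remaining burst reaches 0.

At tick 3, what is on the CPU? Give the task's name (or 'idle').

running at tick 3 = G

t=0: L0/L1/L2 = AG/-/- → run A
t=1: L0/L1/L2 = AG/-/- → run A
t=2: L0/L1/L2 = AGB/-/- → run A
t=3: L0/L1/L2 = GB/-/- → run G
t=4: L0/L1/L2 = GB/-/- → run G
t=5: L0/L1/L2 = GBD/-/- → run G
t=6: L0/L1/L2 = BDH/G/- → run B
t=7: L0/L1/L2 = BDHF/G/- → run B
t=8: L0/L1/L2 = BDHF/G/- → run B
t=9: L0/L1/L2 = DHF/GB/- → run D
t=10: L0/L1/L2 = DHF/GB/- → run D
t=11: L0/L1/L2 = DHF/GB/- → run D
t=12: L0/L1/L2 = HF/GBD/- → run H
t=13: L0/L1/L2 = HF/GBD/- → run H
t=14: L0/L1/L2 = HF/GBD/- → run H
t=15: L0/L1/L2 = F/GBD/- → run F
t=16: L0/L1/L2 = F/GBD/- → run F
t=17: L0/L1/L2 = F/GBD/- → run F
t=18: L0/L1/L2 = -/GBDF/- → run G
t=19: L0/L1/L2 = -/GBDF/- → run G
t=20: L0/L1/L2 = -/GBDF/- → run G
t=21: L0/L1/L2 = -/BDF/- → run B
t=22: L0/L1/L2 = -/BDF/- → run B
t=23: L0/L1/L2 = -/BDF/- → run B
t=24: L0/L1/L2 = -/DF/- → run D
t=25: L0/L1/L2 = -/DF/- → run D
t=26: L0/L1/L2 = -/DF/- → run D
t=27: L0/L1/L2 = -/DF/- → run D
t=28: L0/L1/L2 = -/F/- → run F
t=29: L0/L1/L2 = -/F/- → run F
t=30: (idle)
t=31: (idle)
t=32: (idle)
t=33: (idle)
t=34: (idle)
t=35: (idle)
t=36: (idle)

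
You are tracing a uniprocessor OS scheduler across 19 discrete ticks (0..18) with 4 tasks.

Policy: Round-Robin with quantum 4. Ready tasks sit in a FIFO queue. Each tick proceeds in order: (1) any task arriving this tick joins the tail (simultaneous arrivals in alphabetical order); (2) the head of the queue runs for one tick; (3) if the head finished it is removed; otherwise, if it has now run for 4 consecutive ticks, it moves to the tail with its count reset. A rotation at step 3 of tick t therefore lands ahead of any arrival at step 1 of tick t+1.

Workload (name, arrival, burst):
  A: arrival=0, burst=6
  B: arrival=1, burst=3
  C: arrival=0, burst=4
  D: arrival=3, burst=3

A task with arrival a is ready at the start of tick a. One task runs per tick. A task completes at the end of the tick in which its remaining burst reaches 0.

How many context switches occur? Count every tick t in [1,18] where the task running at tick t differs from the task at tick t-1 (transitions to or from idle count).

context switches = 5

t=0: queue=[A,C] q_used=0 → run A
t=1: queue=[A,C,B] q_used=1 → run A
t=2: queue=[A,C,B] q_used=2 → run A
t=3: queue=[A,C,B,D] q_used=3 → run A
t=4: queue=[C,B,D,A] q_used=0 → run C
t=5: queue=[C,B,D,A] q_used=1 → run C
t=6: queue=[C,B,D,A] q_used=2 → run C
t=7: queue=[C,B,D,A] q_used=3 → run C
t=8: queue=[B,D,A] q_used=0 → run B
t=9: queue=[B,D,A] q_used=1 → run B
t=10: queue=[B,D,A] q_used=2 → run B
t=11: queue=[D,A] q_used=0 → run D
t=12: queue=[D,A] q_used=1 → run D
t=13: queue=[D,A] q_used=2 → run D
t=14: queue=[A] q_used=0 → run A
t=15: queue=[A] q_used=1 → run A
t=16: (idle)
t=17: (idle)
t=18: (idle)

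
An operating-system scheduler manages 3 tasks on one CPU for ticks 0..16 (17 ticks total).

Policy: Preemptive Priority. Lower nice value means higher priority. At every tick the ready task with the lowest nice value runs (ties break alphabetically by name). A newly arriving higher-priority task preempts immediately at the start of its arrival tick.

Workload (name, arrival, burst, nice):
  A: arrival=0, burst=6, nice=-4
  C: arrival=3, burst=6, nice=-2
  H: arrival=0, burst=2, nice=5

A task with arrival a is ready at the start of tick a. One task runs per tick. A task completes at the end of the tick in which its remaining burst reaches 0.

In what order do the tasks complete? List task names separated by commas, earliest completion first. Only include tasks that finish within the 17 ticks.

completion order = A, C, H

t=0: ready={A,H} → run A
t=1: ready={A,H} → run A
t=2: ready={A,H} → run A
t=3: ready={A,C,H} → run A
t=4: ready={A,C,H} → run A
t=5: ready={A,C,H} → run A
t=6: ready={C,H} → run C
t=7: ready={C,H} → run C
t=8: ready={C,H} → run C
t=9: ready={C,H} → run C
t=10: ready={C,H} → run C
t=11: ready={C,H} → run C
t=12: ready={H} → run H
t=13: ready={H} → run H
t=14: (idle)
t=15: (idle)
t=16: (idle)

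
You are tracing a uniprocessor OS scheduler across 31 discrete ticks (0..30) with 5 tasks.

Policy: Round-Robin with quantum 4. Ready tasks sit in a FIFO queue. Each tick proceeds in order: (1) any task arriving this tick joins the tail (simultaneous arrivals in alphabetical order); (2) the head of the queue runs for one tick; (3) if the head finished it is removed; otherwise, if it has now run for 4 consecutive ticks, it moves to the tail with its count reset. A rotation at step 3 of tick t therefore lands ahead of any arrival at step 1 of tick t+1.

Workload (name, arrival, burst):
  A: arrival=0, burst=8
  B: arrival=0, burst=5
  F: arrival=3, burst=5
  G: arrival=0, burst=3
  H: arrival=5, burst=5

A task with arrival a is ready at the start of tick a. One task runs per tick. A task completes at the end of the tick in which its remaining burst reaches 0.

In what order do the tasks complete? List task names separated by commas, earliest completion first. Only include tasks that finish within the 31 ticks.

t=0: queue=[A,B,G] q_used=0 → run A
t=1: queue=[A,B,G] q_used=1 → run A
t=2: queue=[A,B,G] q_used=2 → run A
t=3: queue=[A,B,G,F] q_used=3 → run A
t=4: queue=[B,G,F,A] q_used=0 → run B
t=5: queue=[B,G,F,A,H] q_used=1 → run B
t=6: queue=[B,G,F,A,H] q_used=2 → run B
t=7: queue=[B,G,F,A,H] q_used=3 → run B
t=8: queue=[G,F,A,H,B] q_used=0 → run G
t=9: queue=[G,F,A,H,B] q_used=1 → run G
t=10: queue=[G,F,A,H,B] q_used=2 → run G
t=11: queue=[F,A,H,B] q_used=0 → run F
t=12: queue=[F,A,H,B] q_used=1 → run F
t=13: queue=[F,A,H,B] q_used=2 → run F
t=14: queue=[F,A,H,B] q_used=3 → run F
t=15: queue=[A,H,B,F] q_used=0 → run A
t=16: queue=[A,H,B,F] q_used=1 → run A
t=17: queue=[A,H,B,F] q_used=2 → run A
t=18: queue=[A,H,B,F] q_used=3 → run A
t=19: queue=[H,B,F] q_used=0 → run H
t=20: queue=[H,B,F] q_used=1 → run H
t=21: queue=[H,B,F] q_used=2 → run H
t=22: queue=[H,B,F] q_used=3 → run H
t=23: queue=[B,F,H] q_used=0 → run B
t=24: queue=[F,H] q_used=0 → run F
t=25: queue=[H] q_used=0 → run H
t=26: (idle)
t=27: (idle)
t=28: (idle)
t=29: (idle)
t=30: (idle)

completion order = G, A, B, F, H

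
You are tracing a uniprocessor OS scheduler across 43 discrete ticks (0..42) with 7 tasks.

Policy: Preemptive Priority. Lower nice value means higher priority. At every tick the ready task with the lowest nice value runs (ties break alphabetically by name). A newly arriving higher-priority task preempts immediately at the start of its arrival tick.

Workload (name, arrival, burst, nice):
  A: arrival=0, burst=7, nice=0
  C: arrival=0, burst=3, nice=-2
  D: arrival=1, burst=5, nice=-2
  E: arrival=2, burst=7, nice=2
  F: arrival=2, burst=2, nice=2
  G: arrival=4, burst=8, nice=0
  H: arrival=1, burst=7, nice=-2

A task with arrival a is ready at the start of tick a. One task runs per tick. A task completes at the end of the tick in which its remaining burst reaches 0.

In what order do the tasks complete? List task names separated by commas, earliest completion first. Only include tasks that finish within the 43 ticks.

t=0: ready={A,C} → run C
t=1: ready={A,C,D,H} → run C
t=2: ready={A,C,D,E,F,H} → run C
t=3: ready={A,D,E,F,H} → run D
t=4: ready={A,D,E,F,G,H} → run D
t=5: ready={A,D,E,F,G,H} → run D
t=6: ready={A,D,E,F,G,H} → run D
t=7: ready={A,D,E,F,G,H} → run D
t=8: ready={A,E,F,G,H} → run H
t=9: ready={A,E,F,G,H} → run H
t=10: ready={A,E,F,G,H} → run H
t=11: ready={A,E,F,G,H} → run H
t=12: ready={A,E,F,G,H} → run H
t=13: ready={A,E,F,G,H} → run H
t=14: ready={A,E,F,G,H} → run H
t=15: ready={A,E,F,G} → run A
t=16: ready={A,E,F,G} → run A
t=17: ready={A,E,F,G} → run A
t=18: ready={A,E,F,G} → run A
t=19: ready={A,E,F,G} → run A
t=20: ready={A,E,F,G} → run A
t=21: ready={A,E,F,G} → run A
t=22: ready={E,F,G} → run G
t=23: ready={E,F,G} → run G
t=24: ready={E,F,G} → run G
t=25: ready={E,F,G} → run G
t=26: ready={E,F,G} → run G
t=27: ready={E,F,G} → run G
t=28: ready={E,F,G} → run G
t=29: ready={E,F,G} → run G
t=30: ready={E,F} → run E
t=31: ready={E,F} → run E
t=32: ready={E,F} → run E
t=33: ready={E,F} → run E
t=34: ready={E,F} → run E
t=35: ready={E,F} → run E
t=36: ready={E,F} → run E
t=37: ready={F} → run F
t=38: ready={F} → run F
t=39: (idle)
t=40: (idle)
t=41: (idle)
t=42: (idle)

completion order = C, D, H, A, G, E, F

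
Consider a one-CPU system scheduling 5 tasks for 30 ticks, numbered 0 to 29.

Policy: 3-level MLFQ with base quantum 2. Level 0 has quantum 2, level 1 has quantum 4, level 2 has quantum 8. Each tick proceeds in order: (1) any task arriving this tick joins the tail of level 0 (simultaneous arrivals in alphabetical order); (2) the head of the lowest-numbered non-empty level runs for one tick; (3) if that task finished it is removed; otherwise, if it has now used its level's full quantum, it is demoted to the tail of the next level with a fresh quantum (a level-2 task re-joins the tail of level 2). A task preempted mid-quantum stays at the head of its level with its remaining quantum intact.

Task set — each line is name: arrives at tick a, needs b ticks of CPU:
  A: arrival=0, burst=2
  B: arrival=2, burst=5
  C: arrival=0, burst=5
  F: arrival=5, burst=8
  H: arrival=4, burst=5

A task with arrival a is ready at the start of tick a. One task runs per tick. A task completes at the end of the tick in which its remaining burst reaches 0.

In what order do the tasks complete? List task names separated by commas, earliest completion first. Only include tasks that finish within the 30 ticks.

completion order = A, C, B, H, F

t=0: L0/L1/L2 = AC/-/- → run A
t=1: L0/L1/L2 = AC/-/- → run A
t=2: L0/L1/L2 = CB/-/- → run C
t=3: L0/L1/L2 = CB/-/- → run C
t=4: L0/L1/L2 = BH/C/- → run B
t=5: L0/L1/L2 = BHF/C/- → run B
t=6: L0/L1/L2 = HF/CB/- → run H
t=7: L0/L1/L2 = HF/CB/- → run H
t=8: L0/L1/L2 = F/CBH/- → run F
t=9: L0/L1/L2 = F/CBH/- → run F
t=10: L0/L1/L2 = -/CBHF/- → run C
t=11: L0/L1/L2 = -/CBHF/- → run C
t=12: L0/L1/L2 = -/CBHF/- → run C
t=13: L0/L1/L2 = -/BHF/- → run B
t=14: L0/L1/L2 = -/BHF/- → run B
t=15: L0/L1/L2 = -/BHF/- → run B
t=16: L0/L1/L2 = -/HF/- → run H
t=17: L0/L1/L2 = -/HF/- → run H
t=18: L0/L1/L2 = -/HF/- → run H
t=19: L0/L1/L2 = -/F/- → run F
t=20: L0/L1/L2 = -/F/- → run F
t=21: L0/L1/L2 = -/F/- → run F
t=22: L0/L1/L2 = -/F/- → run F
t=23: L0/L1/L2 = -/-/F → run F
t=24: L0/L1/L2 = -/-/F → run F
t=25: (idle)
t=26: (idle)
t=27: (idle)
t=28: (idle)
t=29: (idle)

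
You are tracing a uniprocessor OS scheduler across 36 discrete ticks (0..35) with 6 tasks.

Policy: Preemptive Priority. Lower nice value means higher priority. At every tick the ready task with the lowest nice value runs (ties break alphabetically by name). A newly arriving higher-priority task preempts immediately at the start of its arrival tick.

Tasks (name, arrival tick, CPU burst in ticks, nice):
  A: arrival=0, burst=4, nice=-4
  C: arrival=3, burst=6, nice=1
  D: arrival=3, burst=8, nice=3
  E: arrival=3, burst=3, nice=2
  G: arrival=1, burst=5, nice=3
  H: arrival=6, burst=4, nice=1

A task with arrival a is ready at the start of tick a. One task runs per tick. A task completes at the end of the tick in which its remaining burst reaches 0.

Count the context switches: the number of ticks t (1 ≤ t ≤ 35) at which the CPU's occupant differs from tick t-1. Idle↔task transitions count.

context switches = 6

t=0: ready={A} → run A
t=1: ready={A,G} → run A
t=2: ready={A,G} → run A
t=3: ready={A,C,D,E,G} → run A
t=4: ready={C,D,E,G} → run C
t=5: ready={C,D,E,G} → run C
t=6: ready={C,D,E,G,H} → run C
t=7: ready={C,D,E,G,H} → run C
t=8: ready={C,D,E,G,H} → run C
t=9: ready={C,D,E,G,H} → run C
t=10: ready={D,E,G,H} → run H
t=11: ready={D,E,G,H} → run H
t=12: ready={D,E,G,H} → run H
t=13: ready={D,E,G,H} → run H
t=14: ready={D,E,G} → run E
t=15: ready={D,E,G} → run E
t=16: ready={D,E,G} → run E
t=17: ready={D,G} → run D
t=18: ready={D,G} → run D
t=19: ready={D,G} → run D
t=20: ready={D,G} → run D
t=21: ready={D,G} → run D
t=22: ready={D,G} → run D
t=23: ready={D,G} → run D
t=24: ready={D,G} → run D
t=25: ready={G} → run G
t=26: ready={G} → run G
t=27: ready={G} → run G
t=28: ready={G} → run G
t=29: ready={G} → run G
t=30: (idle)
t=31: (idle)
t=32: (idle)
t=33: (idle)
t=34: (idle)
t=35: (idle)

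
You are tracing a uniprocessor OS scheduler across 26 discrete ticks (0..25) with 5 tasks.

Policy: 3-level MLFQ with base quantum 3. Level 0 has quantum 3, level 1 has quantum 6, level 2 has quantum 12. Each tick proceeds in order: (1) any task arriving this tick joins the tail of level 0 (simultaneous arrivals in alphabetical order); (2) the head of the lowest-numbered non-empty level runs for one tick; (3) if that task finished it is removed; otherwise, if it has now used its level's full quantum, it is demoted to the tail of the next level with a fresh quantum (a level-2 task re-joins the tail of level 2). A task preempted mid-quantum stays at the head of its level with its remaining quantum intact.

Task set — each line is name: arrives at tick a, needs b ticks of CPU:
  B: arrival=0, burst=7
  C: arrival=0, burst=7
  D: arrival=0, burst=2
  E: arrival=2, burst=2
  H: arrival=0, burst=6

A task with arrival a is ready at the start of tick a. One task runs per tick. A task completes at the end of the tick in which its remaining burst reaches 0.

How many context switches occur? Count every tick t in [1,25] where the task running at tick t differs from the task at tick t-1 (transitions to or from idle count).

t=0: L0/L1/L2 = BCDH/-/- → run B
t=1: L0/L1/L2 = BCDH/-/- → run B
t=2: L0/L1/L2 = BCDHE/-/- → run B
t=3: L0/L1/L2 = CDHE/B/- → run C
t=4: L0/L1/L2 = CDHE/B/- → run C
t=5: L0/L1/L2 = CDHE/B/- → run C
t=6: L0/L1/L2 = DHE/BC/- → run D
t=7: L0/L1/L2 = DHE/BC/- → run D
t=8: L0/L1/L2 = HE/BC/- → run H
t=9: L0/L1/L2 = HE/BC/- → run H
t=10: L0/L1/L2 = HE/BC/- → run H
t=11: L0/L1/L2 = E/BCH/- → run E
t=12: L0/L1/L2 = E/BCH/- → run E
t=13: L0/L1/L2 = -/BCH/- → run B
t=14: L0/L1/L2 = -/BCH/- → run B
t=15: L0/L1/L2 = -/BCH/- → run B
t=16: L0/L1/L2 = -/BCH/- → run B
t=17: L0/L1/L2 = -/CH/- → run C
t=18: L0/L1/L2 = -/CH/- → run C
t=19: L0/L1/L2 = -/CH/- → run C
t=20: L0/L1/L2 = -/CH/- → run C
t=21: L0/L1/L2 = -/H/- → run H
t=22: L0/L1/L2 = -/H/- → run H
t=23: L0/L1/L2 = -/H/- → run H
t=24: (idle)
t=25: (idle)

context switches = 8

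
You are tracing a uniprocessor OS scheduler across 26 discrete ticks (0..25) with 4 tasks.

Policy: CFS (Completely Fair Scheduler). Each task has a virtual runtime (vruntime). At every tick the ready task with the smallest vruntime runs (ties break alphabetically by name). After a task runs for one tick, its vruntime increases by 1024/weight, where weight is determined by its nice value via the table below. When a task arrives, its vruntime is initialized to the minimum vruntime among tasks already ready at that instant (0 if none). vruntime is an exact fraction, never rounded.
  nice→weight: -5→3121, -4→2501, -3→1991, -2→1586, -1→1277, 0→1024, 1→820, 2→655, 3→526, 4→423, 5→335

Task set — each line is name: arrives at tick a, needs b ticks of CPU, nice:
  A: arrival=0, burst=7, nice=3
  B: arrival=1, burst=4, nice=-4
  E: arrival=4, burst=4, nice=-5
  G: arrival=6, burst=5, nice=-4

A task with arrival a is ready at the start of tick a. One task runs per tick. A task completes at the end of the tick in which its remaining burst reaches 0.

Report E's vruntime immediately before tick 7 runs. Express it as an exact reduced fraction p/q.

vruntime(E, start of tick 7) = 7024622080/2052878323

t=0: vr[A=0] → run A
t=1: vr[A=512/263 B=512/263] → run A
t=2: vr[A=1024/263 B=512/263] → run B
t=3: vr[A=1024/263 B=1549824/657763] → run B
t=4: vr[A=1024/263 B=1819136/657763 E=1819136/657763] → run B
t=5: vr[A=1024/263 B=2088448/657763 E=1819136/657763] → run E
t=6: vr[A=1024/263 B=2088448/657763 E=6351072768/2052878323 G=6351072768/2052878323] → run E
t=7: vr[A=1024/263 B=2088448/657763 E=7024622080/2052878323 G=6351072768/2052878323] → run G
t=8: vr[A=1024/263 B=2088448/657763 E=7024622080/2052878323 G=7191595520/2052878323] → run B
t=9: vr[A=1024/263 E=7024622080/2052878323 G=7191595520/2052878323] → run E
t=10: vr[A=1024/263 E=7698171392/2052878323 G=7191595520/2052878323] → run G
t=11: vr[A=1024/263 E=7698171392/2052878323 G=8032118272/2052878323] → run E
t=12: vr[A=1024/263 G=8032118272/2052878323] → run A
t=13: vr[A=1536/263 G=8032118272/2052878323] → run G
t=14: vr[A=1536/263 G=8872641024/2052878323] → run G
t=15: vr[A=1536/263 G=9713163776/2052878323] → run G
t=16: vr[A=1536/263] → run A
t=17: vr[A=2048/263] → run A
t=18: vr[A=2560/263] → run A
t=19: vr[A=3072/263] → run A
t=20: (idle)
t=21: (idle)
t=22: (idle)
t=23: (idle)
t=24: (idle)
t=25: (idle)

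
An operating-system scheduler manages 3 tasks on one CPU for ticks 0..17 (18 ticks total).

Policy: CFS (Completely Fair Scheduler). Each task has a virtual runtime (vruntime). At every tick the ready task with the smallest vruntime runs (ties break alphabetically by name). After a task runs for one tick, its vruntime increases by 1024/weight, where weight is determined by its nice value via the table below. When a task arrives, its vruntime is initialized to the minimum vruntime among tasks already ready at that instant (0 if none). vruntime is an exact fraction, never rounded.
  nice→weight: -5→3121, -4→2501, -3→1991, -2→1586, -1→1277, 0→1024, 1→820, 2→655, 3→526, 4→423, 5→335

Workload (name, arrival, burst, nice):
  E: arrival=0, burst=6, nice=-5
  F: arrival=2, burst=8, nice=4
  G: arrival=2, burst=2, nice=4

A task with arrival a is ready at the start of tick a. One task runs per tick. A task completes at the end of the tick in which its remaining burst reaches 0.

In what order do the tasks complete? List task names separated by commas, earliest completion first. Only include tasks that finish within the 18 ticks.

t=0: vr[E=0] → run E
t=1: vr[E=1024/3121] → run E
t=2: vr[E=2048/3121 F=2048/3121 G=2048/3121] → run E
t=3: vr[E=3072/3121 F=2048/3121 G=2048/3121] → run F
t=4: vr[E=3072/3121 F=4062208/1320183 G=2048/3121] → run G
t=5: vr[E=3072/3121 F=4062208/1320183 G=4062208/1320183] → run E
t=6: vr[E=4096/3121 F=4062208/1320183 G=4062208/1320183] → run E
t=7: vr[E=5120/3121 F=4062208/1320183 G=4062208/1320183] → run E
t=8: vr[F=4062208/1320183 G=4062208/1320183] → run F
t=9: vr[F=7258112/1320183 G=4062208/1320183] → run G
t=10: vr[F=7258112/1320183] → run F
t=11: vr[F=3484672/440061] → run F
t=12: vr[F=13649920/1320183] → run F
t=13: vr[F=16845824/1320183] → run F
t=14: vr[F=6680576/440061] → run F
t=15: vr[F=23237632/1320183] → run F
t=16: (idle)
t=17: (idle)

completion order = E, G, F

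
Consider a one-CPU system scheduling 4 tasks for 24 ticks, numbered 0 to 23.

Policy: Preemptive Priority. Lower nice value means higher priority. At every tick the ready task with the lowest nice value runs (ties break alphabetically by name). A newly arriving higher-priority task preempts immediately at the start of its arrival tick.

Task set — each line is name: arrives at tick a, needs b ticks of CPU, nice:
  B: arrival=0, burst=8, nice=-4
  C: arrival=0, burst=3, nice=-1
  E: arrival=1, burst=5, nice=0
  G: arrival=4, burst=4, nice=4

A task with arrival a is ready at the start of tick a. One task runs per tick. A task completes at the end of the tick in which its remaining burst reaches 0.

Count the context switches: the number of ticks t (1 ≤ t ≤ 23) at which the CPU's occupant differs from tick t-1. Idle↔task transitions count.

t=0: ready={B,C} → run B
t=1: ready={B,C,E} → run B
t=2: ready={B,C,E} → run B
t=3: ready={B,C,E} → run B
t=4: ready={B,C,E,G} → run B
t=5: ready={B,C,E,G} → run B
t=6: ready={B,C,E,G} → run B
t=7: ready={B,C,E,G} → run B
t=8: ready={C,E,G} → run C
t=9: ready={C,E,G} → run C
t=10: ready={C,E,G} → run C
t=11: ready={E,G} → run E
t=12: ready={E,G} → run E
t=13: ready={E,G} → run E
t=14: ready={E,G} → run E
t=15: ready={E,G} → run E
t=16: ready={G} → run G
t=17: ready={G} → run G
t=18: ready={G} → run G
t=19: ready={G} → run G
t=20: (idle)
t=21: (idle)
t=22: (idle)
t=23: (idle)

context switches = 4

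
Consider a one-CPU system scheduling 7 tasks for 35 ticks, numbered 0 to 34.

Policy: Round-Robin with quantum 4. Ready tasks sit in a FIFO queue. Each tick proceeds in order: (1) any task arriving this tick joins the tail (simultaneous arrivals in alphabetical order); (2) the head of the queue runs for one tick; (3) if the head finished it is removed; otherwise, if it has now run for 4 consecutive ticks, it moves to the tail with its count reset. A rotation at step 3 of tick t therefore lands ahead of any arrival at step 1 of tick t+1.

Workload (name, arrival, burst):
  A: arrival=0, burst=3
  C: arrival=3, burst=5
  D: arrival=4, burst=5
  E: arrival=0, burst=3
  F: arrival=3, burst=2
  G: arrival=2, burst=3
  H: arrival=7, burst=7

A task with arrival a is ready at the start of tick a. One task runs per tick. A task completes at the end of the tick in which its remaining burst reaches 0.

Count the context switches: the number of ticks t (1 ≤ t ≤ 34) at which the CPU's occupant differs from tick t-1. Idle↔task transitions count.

context switches = 10

t=0: queue=[A,E] q_used=0 → run A
t=1: queue=[A,E] q_used=1 → run A
t=2: queue=[A,E,G] q_used=2 → run A
t=3: queue=[E,G,C,F] q_used=0 → run E
t=4: queue=[E,G,C,F,D] q_used=1 → run E
t=5: queue=[E,G,C,F,D] q_used=2 → run E
t=6: queue=[G,C,F,D] q_used=0 → run G
t=7: queue=[G,C,F,D,H] q_used=1 → run G
t=8: queue=[G,C,F,D,H] q_used=2 → run G
t=9: queue=[C,F,D,H] q_used=0 → run C
t=10: queue=[C,F,D,H] q_used=1 → run C
t=11: queue=[C,F,D,H] q_used=2 → run C
t=12: queue=[C,F,D,H] q_used=3 → run C
t=13: queue=[F,D,H,C] q_used=0 → run F
t=14: queue=[F,D,H,C] q_used=1 → run F
t=15: queue=[D,H,C] q_used=0 → run D
t=16: queue=[D,H,C] q_used=1 → run D
t=17: queue=[D,H,C] q_used=2 → run D
t=18: queue=[D,H,C] q_used=3 → run D
t=19: queue=[H,C,D] q_used=0 → run H
t=20: queue=[H,C,D] q_used=1 → run H
t=21: queue=[H,C,D] q_used=2 → run H
t=22: queue=[H,C,D] q_used=3 → run H
t=23: queue=[C,D,H] q_used=0 → run C
t=24: queue=[D,H] q_used=0 → run D
t=25: queue=[H] q_used=0 → run H
t=26: queue=[H] q_used=1 → run H
t=27: queue=[H] q_used=2 → run H
t=28: (idle)
t=29: (idle)
t=30: (idle)
t=31: (idle)
t=32: (idle)
t=33: (idle)
t=34: (idle)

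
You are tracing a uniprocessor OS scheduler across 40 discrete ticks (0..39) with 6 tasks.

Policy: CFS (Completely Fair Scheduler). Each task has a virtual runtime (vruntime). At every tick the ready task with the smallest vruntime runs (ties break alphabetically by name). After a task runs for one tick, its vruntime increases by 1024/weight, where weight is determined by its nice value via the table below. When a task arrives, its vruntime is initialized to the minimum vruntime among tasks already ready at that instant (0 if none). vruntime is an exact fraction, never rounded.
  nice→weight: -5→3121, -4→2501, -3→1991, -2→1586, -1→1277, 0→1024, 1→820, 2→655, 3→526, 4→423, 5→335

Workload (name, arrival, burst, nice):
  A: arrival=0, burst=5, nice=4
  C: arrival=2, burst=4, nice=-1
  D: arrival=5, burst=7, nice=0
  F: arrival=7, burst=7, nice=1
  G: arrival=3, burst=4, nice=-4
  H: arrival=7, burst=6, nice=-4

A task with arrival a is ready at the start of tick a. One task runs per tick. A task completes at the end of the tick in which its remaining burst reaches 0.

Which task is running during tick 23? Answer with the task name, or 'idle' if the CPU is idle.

t=0: vr[A=0] → run A
t=1: vr[A=1024/423] → run A
t=2: vr[A=2048/423 C=2048/423] → run A
t=3: vr[A=1024/141 C=2048/423 G=2048/423] → run C
t=4: vr[A=1024/141 C=3048448/540171 G=2048/423] → run G
t=5: vr[A=1024/141 C=3048448/540171 D=5555200/1057923 G=5555200/1057923] → run D
t=6: vr[A=1024/141 C=3048448/540171 D=6613123/1057923 G=5555200/1057923] → run G
t=7: vr[A=1024/141 C=3048448/540171 D=6613123/1057923 F=3048448/540171 G=5988352/1057923 H=3048448/540171] → run C
t=8: vr[A=1024/141 C=3481600/540171 D=6613123/1057923 F=3048448/540171 G=5988352/1057923 H=3048448/540171] → run F
t=9: vr[A=1024/141 C=3481600/540171 D=6613123/1057923 F=763215616/110735055 G=5988352/1057923 H=3048448/540171] → run H
t=10: vr[A=1024/141 C=3481600/540171 D=6613123/1057923 F=763215616/110735055 G=5988352/1057923 H=8177303552/1350967671] → run G
t=11: vr[A=1024/141 C=3481600/540171 D=6613123/1057923 F=763215616/110735055 G=6421504/1057923 H=8177303552/1350967671] → run H
t=12: vr[A=1024/141 C=3481600/540171 D=6613123/1057923 F=763215616/110735055 G=6421504/1057923 H=8730438656/1350967671] → run G
t=13: vr[A=1024/141 C=3481600/540171 D=6613123/1057923 F=763215616/110735055 H=8730438656/1350967671] → run D
t=14: vr[A=1024/141 C=3481600/540171 D=7671046/1057923 F=763215616/110735055 H=8730438656/1350967671] → run C
t=15: vr[A=1024/141 C=3914752/540171 D=7671046/1057923 F=763215616/110735055 H=8730438656/1350967671] → run H
t=16: vr[A=1024/141 C=3914752/540171 D=7671046/1057923 F=763215616/110735055 H=9283573760/1350967671] → run H
t=17: vr[A=1024/141 C=3914752/540171 D=7671046/1057923 F=763215616/110735055 H=9836708864/1350967671] → run F
t=18: vr[A=1024/141 C=3914752/540171 D=7671046/1057923 F=901499392/110735055 H=9836708864/1350967671] → run C
t=19: vr[A=1024/141 D=7671046/1057923 F=901499392/110735055 H=9836708864/1350967671] → run D
t=20: vr[A=1024/141 D=8728969/1057923 F=901499392/110735055 H=9836708864/1350967671] → run A
t=21: vr[A=4096/423 D=8728969/1057923 F=901499392/110735055 H=9836708864/1350967671] → run H
t=22: vr[A=4096/423 D=8728969/1057923 F=901499392/110735055 H=10389843968/1350967671] → run H
t=23: vr[A=4096/423 D=8728969/1057923 F=901499392/110735055] → run F
t=24: vr[A=4096/423 D=8728969/1057923 F=1039783168/110735055] → run D
t=25: vr[A=4096/423 D=9786892/1057923 F=1039783168/110735055] → run D
t=26: vr[A=4096/423 D=10844815/1057923 F=1039783168/110735055] → run F
t=27: vr[A=4096/423 D=10844815/1057923 F=1178066944/110735055] → run A
t=28: vr[D=10844815/1057923 F=1178066944/110735055] → run D
t=29: vr[D=11902738/1057923 F=1178066944/110735055] → run F
t=30: vr[D=11902738/1057923 F=263270144/22147011] → run D
t=31: vr[F=263270144/22147011] → run F
t=32: vr[F=1454634496/110735055] → run F
t=33: (idle)
t=34: (idle)
t=35: (idle)
t=36: (idle)
t=37: (idle)
t=38: (idle)
t=39: (idle)

running at tick 23 = F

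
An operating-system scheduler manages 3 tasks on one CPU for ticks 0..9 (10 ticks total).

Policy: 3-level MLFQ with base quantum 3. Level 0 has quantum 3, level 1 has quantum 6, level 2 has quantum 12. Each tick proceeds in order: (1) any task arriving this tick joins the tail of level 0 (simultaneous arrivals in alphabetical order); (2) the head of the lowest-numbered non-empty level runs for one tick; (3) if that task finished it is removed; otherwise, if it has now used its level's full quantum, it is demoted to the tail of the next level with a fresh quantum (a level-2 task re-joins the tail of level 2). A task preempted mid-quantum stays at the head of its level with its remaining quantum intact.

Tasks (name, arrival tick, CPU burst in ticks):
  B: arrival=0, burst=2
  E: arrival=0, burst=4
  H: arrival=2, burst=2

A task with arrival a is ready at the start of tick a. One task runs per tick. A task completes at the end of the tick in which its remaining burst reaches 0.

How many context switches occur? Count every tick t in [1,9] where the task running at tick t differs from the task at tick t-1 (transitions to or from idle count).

context switches = 4

t=0: L0/L1/L2 = BE/-/- → run B
t=1: L0/L1/L2 = BE/-/- → run B
t=2: L0/L1/L2 = EH/-/- → run E
t=3: L0/L1/L2 = EH/-/- → run E
t=4: L0/L1/L2 = EH/-/- → run E
t=5: L0/L1/L2 = H/E/- → run H
t=6: L0/L1/L2 = H/E/- → run H
t=7: L0/L1/L2 = -/E/- → run E
t=8: (idle)
t=9: (idle)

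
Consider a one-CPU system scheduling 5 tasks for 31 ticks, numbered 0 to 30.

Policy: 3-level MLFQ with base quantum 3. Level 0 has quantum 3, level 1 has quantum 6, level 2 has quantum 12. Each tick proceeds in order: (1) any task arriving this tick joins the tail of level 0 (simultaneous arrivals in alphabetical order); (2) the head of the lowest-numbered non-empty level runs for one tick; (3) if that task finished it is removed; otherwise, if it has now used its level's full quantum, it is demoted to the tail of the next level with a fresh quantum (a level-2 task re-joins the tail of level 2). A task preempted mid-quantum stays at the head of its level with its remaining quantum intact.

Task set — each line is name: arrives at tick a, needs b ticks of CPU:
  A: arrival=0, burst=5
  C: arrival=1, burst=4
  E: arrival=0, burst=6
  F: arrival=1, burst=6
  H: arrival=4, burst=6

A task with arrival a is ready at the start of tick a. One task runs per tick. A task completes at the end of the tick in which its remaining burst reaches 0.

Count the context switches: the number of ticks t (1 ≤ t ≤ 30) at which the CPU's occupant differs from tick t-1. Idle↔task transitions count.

context switches = 10

t=0: L0/L1/L2 = AE/-/- → run A
t=1: L0/L1/L2 = AECF/-/- → run A
t=2: L0/L1/L2 = AECF/-/- → run A
t=3: L0/L1/L2 = ECF/A/- → run E
t=4: L0/L1/L2 = ECFH/A/- → run E
t=5: L0/L1/L2 = ECFH/A/- → run E
t=6: L0/L1/L2 = CFH/AE/- → run C
t=7: L0/L1/L2 = CFH/AE/- → run C
t=8: L0/L1/L2 = CFH/AE/- → run C
t=9: L0/L1/L2 = FH/AEC/- → run F
t=10: L0/L1/L2 = FH/AEC/- → run F
t=11: L0/L1/L2 = FH/AEC/- → run F
t=12: L0/L1/L2 = H/AECF/- → run H
t=13: L0/L1/L2 = H/AECF/- → run H
t=14: L0/L1/L2 = H/AECF/- → run H
t=15: L0/L1/L2 = -/AECFH/- → run A
t=16: L0/L1/L2 = -/AECFH/- → run A
t=17: L0/L1/L2 = -/ECFH/- → run E
t=18: L0/L1/L2 = -/ECFH/- → run E
t=19: L0/L1/L2 = -/ECFH/- → run E
t=20: L0/L1/L2 = -/CFH/- → run C
t=21: L0/L1/L2 = -/FH/- → run F
t=22: L0/L1/L2 = -/FH/- → run F
t=23: L0/L1/L2 = -/FH/- → run F
t=24: L0/L1/L2 = -/H/- → run H
t=25: L0/L1/L2 = -/H/- → run H
t=26: L0/L1/L2 = -/H/- → run H
t=27: (idle)
t=28: (idle)
t=29: (idle)
t=30: (idle)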